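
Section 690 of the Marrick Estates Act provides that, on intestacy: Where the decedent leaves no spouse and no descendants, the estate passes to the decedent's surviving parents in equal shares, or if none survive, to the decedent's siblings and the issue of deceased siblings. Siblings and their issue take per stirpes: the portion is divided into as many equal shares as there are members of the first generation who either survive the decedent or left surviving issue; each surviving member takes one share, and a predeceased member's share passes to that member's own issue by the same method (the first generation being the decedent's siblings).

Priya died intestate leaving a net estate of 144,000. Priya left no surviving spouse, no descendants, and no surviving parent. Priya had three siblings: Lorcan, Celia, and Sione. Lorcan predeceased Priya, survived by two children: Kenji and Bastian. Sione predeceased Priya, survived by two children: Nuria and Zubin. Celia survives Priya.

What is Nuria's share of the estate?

Nuria receives 24,000.

The entire 144,000 passes to the siblings and their issue.
That amount (144,000) is divided into 3 shares of 48,000: Celia takes 48,000; Lorcan's 48,000 share passes to Lorcan's issue; Sione's 48,000 share passes to Sione's issue.
Lorcan's share (48,000) is divided into 2 shares of 24,000: Kenji and Bastian each take 24,000.
Sione's share (48,000) is divided into 2 shares of 24,000: Nuria and Zubin each take 24,000.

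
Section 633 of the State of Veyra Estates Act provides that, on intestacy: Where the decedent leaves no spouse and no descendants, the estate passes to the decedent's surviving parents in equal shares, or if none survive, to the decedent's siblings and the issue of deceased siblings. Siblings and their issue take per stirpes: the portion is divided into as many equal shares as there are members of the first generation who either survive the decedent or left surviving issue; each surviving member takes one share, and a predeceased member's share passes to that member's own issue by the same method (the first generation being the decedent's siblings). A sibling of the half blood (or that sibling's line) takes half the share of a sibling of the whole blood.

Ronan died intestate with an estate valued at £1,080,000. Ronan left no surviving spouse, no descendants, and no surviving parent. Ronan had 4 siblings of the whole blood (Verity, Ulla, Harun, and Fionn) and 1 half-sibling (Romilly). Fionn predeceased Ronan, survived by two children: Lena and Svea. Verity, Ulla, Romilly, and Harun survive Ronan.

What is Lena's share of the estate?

The entire £1,080,000 passes to the siblings and their issue.
Counting each half-blood sibling's line as half a unit, there are 9/2 units in £1,080,000, so one unit is £240,000. Whole-blood lines (Verity, Ulla, Harun, and Fionn) take £240,000 each; half-blood lines (Romilly) take £120,000 each.
Fionn's share (£240,000) is divided into 2 shares of £120,000: Lena and Svea each take £120,000.

Lena receives £120,000.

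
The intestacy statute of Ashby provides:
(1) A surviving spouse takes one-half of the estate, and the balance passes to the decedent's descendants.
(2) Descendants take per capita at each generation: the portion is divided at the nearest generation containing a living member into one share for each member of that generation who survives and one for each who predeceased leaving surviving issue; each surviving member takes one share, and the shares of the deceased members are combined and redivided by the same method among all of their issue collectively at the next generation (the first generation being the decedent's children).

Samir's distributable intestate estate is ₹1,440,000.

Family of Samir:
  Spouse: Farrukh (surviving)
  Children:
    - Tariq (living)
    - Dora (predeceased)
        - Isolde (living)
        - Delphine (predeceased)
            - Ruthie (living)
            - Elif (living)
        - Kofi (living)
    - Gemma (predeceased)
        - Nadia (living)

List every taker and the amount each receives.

Farrukh: ₹720,000; Tariq: ₹240,000; Isolde: ₹120,000; Ruthie: ₹60,000; Elif: ₹60,000; Kofi: ₹120,000; Nadia: ₹120,000

Farrukh takes one-half of ₹1,440,000 = ₹720,000. The remaining ₹720,000 passes to the descendants.
The descendants' portion (₹720,000) is divided at the children's generation into 3 shares of ₹240,000. Tariq takes ₹240,000. The 2 shares of the deceased (Dora and Gemma) are combined into a pool of ₹480,000.
That pool (₹480,000) is divided at the grandchildren's generation into 4 shares of ₹120,000. Isolde, Kofi, and Nadia each take ₹120,000. The remaining share for the deceased Delphine (₹120,000) is carried to the next generation.
That pool (₹120,000) is divided at the great-grandchildren's generation equally among Ruthie and Elif: ₹60,000 each.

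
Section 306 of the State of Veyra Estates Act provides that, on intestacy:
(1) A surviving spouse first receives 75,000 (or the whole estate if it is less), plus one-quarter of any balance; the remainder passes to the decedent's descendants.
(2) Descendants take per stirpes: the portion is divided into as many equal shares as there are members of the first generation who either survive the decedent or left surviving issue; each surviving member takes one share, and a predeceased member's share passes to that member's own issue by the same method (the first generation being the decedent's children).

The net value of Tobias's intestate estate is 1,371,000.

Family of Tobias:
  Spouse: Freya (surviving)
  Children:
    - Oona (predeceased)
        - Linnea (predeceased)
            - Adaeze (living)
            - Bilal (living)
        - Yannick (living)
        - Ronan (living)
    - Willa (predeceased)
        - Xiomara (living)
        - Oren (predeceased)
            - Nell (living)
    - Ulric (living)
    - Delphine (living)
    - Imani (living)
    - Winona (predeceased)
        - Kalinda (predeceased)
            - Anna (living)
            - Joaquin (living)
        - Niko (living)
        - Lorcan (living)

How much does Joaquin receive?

Joaquin receives 27,000.

Freya first takes 75,000, leaving a balance of 1,296,000. Freya then takes one-quarter of the balance (324,000), for a total of 399,000. The remaining 972,000 passes to the descendants.
The descendants' portion (972,000) is divided into 6 shares of 162,000: Ulric, Delphine, and Imani each take 162,000; Oona's 162,000 share passes to Oona's issue; Willa's 162,000 share passes to Willa's issue; Winona's 162,000 share passes to Winona's issue.
Oona's share (162,000) is divided into 3 shares of 54,000: Yannick and Ronan each take 54,000; Linnea's 54,000 share passes to Linnea's issue.
Linnea's share (54,000) is divided into 2 shares of 27,000: Adaeze and Bilal each take 27,000.
Willa's share (162,000) is divided into 2 shares of 81,000: Xiomara takes 81,000; Oren's 81,000 share passes to Oren's issue.
Oren's share (81,000) passes entirely to Nell.
Winona's share (162,000) is divided into 3 shares of 54,000: Niko and Lorcan each take 54,000; Kalinda's 54,000 share passes to Kalinda's issue.
Kalinda's share (54,000) is divided into 2 shares of 27,000: Anna and Joaquin each take 27,000.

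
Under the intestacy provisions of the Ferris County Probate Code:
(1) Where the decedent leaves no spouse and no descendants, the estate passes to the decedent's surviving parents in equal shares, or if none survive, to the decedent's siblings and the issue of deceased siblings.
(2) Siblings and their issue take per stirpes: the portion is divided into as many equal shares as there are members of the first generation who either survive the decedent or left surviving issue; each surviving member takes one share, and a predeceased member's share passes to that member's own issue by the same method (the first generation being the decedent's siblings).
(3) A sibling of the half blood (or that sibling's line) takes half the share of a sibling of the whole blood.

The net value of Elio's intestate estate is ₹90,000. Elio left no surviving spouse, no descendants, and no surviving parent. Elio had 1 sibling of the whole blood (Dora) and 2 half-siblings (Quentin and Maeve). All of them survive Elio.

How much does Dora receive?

Dora receives ₹45,000.

The entire ₹90,000 passes to the siblings and their issue.
Counting each half-blood sibling's line as half a unit, there are 2 units in ₹90,000, so one unit is ₹45,000. Whole-blood lines (Dora) take ₹45,000 each; half-blood lines (Quentin and Maeve) take ₹22,500 each.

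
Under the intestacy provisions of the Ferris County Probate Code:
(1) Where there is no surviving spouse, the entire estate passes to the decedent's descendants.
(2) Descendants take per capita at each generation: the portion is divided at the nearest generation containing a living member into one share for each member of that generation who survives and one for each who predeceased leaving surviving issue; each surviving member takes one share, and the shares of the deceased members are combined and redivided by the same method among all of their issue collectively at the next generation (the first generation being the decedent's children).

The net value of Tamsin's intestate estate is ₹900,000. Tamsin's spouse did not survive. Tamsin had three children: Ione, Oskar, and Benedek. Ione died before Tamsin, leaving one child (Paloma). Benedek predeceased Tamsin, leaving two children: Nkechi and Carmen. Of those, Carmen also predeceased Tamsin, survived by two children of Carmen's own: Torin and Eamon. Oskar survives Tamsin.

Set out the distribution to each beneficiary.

The entire ₹900,000 passes to the descendants.
That amount (₹900,000) is divided at the children's generation into 3 shares of ₹300,000. Oskar takes ₹300,000. The 2 shares of the deceased (Ione and Benedek) are combined into a pool of ₹600,000.
That pool (₹600,000) is divided at the grandchildren's generation into 3 shares of ₹200,000. Paloma and Nkechi each take ₹200,000. The remaining share for the deceased Carmen (₹200,000) is carried to the next generation.
That pool (₹200,000) is divided at the great-grandchildren's generation equally among Torin and Eamon: ₹100,000 each.

Paloma: ₹200,000; Oskar: ₹300,000; Nkechi: ₹200,000; Torin: ₹100,000; Eamon: ₹100,000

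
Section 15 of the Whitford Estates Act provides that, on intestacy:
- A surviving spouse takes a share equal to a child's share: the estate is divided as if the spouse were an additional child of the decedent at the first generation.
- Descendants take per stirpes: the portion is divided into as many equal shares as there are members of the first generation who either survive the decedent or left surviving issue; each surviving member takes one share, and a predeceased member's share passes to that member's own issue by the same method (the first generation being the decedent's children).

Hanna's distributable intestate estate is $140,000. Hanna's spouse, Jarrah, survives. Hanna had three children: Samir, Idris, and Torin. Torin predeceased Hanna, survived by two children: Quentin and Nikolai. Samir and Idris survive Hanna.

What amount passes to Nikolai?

The spouse counts as an additional share at the children's level, so there are 4 primary shares of $35,000. Jarrah takes one such share ($35,000).
The children's combined portion ($105,000) is divided into 3 shares of $35,000: Samir and Idris each take $35,000; Torin's $35,000 share passes to Torin's issue.
Torin's share ($35,000) is divided into 2 shares of $17,500: Quentin and Nikolai each take $17,500.

Nikolai receives $17,500.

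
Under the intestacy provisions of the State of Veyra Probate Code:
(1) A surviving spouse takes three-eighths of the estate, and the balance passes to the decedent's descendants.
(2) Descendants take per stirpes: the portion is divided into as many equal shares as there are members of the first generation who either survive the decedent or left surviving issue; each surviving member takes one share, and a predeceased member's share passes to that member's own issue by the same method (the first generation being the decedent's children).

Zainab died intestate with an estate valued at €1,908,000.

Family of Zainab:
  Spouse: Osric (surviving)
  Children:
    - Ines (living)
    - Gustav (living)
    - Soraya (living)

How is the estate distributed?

Osric: €715,500; Ines: €397,500; Gustav: €397,500; Soraya: €397,500

Osric takes three-eighths of €1,908,000 = €715,500. The remaining €1,192,500 passes to the descendants.
The descendants' portion (€1,192,500) is divided into 3 shares of €397,500: Ines, Gustav, and Soraya each take €397,500.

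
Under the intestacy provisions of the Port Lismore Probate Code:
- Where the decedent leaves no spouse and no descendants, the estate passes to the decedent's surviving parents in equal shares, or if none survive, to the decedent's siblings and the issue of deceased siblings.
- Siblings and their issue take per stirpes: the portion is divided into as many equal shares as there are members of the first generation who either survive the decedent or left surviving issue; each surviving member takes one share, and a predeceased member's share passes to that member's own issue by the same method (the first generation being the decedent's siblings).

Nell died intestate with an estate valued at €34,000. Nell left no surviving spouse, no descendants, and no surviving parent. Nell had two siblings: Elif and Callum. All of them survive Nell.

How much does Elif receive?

Elif receives €17,000.

The entire €34,000 passes to the siblings and their issue.
That amount (€34,000) is divided into 2 shares of €17,000: Elif and Callum each take €17,000.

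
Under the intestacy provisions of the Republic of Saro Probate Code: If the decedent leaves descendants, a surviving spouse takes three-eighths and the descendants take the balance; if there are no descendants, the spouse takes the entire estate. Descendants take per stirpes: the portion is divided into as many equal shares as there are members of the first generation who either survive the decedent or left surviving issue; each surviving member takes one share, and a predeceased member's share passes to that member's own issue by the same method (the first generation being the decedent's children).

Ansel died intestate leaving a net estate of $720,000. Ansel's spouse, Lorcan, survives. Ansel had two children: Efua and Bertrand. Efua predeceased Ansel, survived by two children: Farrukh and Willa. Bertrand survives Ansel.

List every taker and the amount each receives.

Lorcan: $270,000; Farrukh: $112,500; Willa: $112,500; Bertrand: $225,000

Lorcan takes three-eighths of $720,000 = $270,000. The remaining $450,000 passes to the descendants.
The descendants' portion ($450,000) is divided into 2 shares of $225,000: Bertrand takes $225,000; Efua's $225,000 share passes to Efua's issue.
Efua's share ($225,000) is divided into 2 shares of $112,500: Farrukh and Willa each take $112,500.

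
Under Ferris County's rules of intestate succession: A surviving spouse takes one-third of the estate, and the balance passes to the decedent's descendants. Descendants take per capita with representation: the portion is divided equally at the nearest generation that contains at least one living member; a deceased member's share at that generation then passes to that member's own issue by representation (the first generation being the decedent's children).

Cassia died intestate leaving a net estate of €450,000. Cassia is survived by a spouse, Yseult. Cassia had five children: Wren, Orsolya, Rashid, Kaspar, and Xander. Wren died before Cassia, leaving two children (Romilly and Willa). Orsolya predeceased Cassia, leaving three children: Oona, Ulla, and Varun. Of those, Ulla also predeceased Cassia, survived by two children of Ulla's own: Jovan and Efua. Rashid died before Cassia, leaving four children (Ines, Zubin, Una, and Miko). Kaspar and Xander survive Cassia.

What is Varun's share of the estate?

Yseult takes one-third of €450,000 = €150,000. The remaining €300,000 passes to the descendants.
The descendants' portion (€300,000) is divided into 5 shares of €60,000: Kaspar and Xander each take €60,000; Wren's €60,000 share passes to Wren's issue; Orsolya's €60,000 share passes to Orsolya's issue; Rashid's €60,000 share passes to Rashid's issue.
Wren's share (€60,000) is divided into 2 shares of €30,000: Romilly and Willa each take €30,000.
Orsolya's share (€60,000) is divided into 3 shares of €20,000: Oona and Varun each take €20,000; Ulla's €20,000 share passes to Ulla's issue.
Ulla's share (€20,000) is divided into 2 shares of €10,000: Jovan and Efua each take €10,000.
Rashid's share (€60,000) is divided into 4 shares of €15,000: Ines, Zubin, Una, and Miko each take €15,000.

Varun receives €20,000.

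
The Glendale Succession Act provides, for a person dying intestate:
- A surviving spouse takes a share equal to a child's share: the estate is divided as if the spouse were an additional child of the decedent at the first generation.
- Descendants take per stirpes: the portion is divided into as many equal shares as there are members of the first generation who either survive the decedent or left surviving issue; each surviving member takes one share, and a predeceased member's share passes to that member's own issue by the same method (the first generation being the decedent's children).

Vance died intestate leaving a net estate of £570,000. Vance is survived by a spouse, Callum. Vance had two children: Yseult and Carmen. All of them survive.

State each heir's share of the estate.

Callum: £190,000; Yseult: £190,000; Carmen: £190,000

The spouse counts as an additional share at the children's level, so there are 3 primary shares of £190,000. Callum takes one such share (£190,000).
The children's combined portion (£380,000) is divided into 2 shares of £190,000: Yseult and Carmen each take £190,000.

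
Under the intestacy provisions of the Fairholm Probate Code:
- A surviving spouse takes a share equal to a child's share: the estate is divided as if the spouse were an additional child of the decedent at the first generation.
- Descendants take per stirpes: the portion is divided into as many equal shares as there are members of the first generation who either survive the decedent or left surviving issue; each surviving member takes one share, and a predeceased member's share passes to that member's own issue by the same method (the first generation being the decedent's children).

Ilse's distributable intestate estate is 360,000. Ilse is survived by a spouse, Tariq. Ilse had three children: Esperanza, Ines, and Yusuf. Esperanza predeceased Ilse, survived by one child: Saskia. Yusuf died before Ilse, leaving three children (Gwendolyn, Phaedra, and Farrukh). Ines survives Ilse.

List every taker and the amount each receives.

Tariq: 90,000; Saskia: 90,000; Ines: 90,000; Gwendolyn: 30,000; Phaedra: 30,000; Farrukh: 30,000

The spouse counts as an additional share at the children's level, so there are 4 primary shares of 90,000. Tariq takes one such share (90,000).
The children's combined portion (270,000) is divided into 3 shares of 90,000: Ines takes 90,000; Esperanza's 90,000 share passes to Esperanza's issue; Yusuf's 90,000 share passes to Yusuf's issue.
Esperanza's share (90,000) passes entirely to Saskia.
Yusuf's share (90,000) is divided into 3 shares of 30,000: Gwendolyn, Phaedra, and Farrukh each take 30,000.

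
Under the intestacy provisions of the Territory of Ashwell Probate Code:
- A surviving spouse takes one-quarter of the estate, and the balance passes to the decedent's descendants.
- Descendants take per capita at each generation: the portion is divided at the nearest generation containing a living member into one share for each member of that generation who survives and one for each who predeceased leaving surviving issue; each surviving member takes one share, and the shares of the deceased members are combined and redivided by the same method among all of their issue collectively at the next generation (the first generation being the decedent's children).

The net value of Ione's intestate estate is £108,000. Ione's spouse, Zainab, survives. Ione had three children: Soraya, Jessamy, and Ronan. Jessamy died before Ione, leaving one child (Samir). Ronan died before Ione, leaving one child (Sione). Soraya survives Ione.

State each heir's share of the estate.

Zainab: £27,000; Soraya: £27,000; Samir: £27,000; Sione: £27,000

Zainab takes one-quarter of £108,000 = £27,000. The remaining £81,000 passes to the descendants.
The descendants' portion (£81,000) is divided at the children's generation into 3 shares of £27,000. Soraya takes £27,000. The 2 shares of the deceased (Jessamy and Ronan) are combined into a pool of £54,000.
That pool (£54,000) is divided at the grandchildren's generation equally among Samir and Sione: £27,000 each.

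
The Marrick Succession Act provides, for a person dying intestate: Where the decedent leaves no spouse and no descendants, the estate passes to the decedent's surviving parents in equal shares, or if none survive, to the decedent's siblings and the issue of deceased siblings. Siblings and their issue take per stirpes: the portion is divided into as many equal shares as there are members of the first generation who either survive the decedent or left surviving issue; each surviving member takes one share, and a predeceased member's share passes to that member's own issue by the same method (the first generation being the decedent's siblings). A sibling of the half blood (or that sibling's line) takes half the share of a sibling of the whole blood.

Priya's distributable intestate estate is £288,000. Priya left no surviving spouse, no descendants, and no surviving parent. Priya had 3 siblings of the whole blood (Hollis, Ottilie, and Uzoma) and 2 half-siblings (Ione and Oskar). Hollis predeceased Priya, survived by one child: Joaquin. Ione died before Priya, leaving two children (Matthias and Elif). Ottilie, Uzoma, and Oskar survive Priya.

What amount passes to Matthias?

The entire £288,000 passes to the siblings and their issue.
Counting each half-blood sibling's line as half a unit, there are 4 units in £288,000, so one unit is £72,000. Whole-blood lines (Hollis, Ottilie, and Uzoma) take £72,000 each; half-blood lines (Ione and Oskar) take £36,000 each.
Hollis's share (£72,000) passes entirely to Joaquin.
Ione's share (£36,000) is divided into 2 shares of £18,000: Matthias and Elif each take £18,000.

Matthias receives £18,000.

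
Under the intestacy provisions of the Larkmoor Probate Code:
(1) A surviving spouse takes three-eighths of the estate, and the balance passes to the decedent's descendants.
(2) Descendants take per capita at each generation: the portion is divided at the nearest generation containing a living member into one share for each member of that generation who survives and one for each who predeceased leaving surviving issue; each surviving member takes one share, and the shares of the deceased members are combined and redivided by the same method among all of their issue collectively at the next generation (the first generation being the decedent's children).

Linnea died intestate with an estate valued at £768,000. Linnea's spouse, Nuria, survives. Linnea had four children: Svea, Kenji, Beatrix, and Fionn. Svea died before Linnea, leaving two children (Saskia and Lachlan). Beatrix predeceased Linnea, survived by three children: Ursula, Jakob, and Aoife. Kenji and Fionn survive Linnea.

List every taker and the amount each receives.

Nuria: £288,000; Saskia: £48,000; Lachlan: £48,000; Kenji: £120,000; Ursula: £48,000; Jakob: £48,000; Aoife: £48,000; Fionn: £120,000

Nuria takes three-eighths of £768,000 = £288,000. The remaining £480,000 passes to the descendants.
The descendants' portion (£480,000) is divided at the children's generation into 4 shares of £120,000. Kenji and Fionn each take £120,000. The 2 shares of the deceased (Svea and Beatrix) are combined into a pool of £240,000.
That pool (£240,000) is divided at the grandchildren's generation equally among Saskia, Lachlan, Ursula, Jakob, and Aoife: £48,000 each.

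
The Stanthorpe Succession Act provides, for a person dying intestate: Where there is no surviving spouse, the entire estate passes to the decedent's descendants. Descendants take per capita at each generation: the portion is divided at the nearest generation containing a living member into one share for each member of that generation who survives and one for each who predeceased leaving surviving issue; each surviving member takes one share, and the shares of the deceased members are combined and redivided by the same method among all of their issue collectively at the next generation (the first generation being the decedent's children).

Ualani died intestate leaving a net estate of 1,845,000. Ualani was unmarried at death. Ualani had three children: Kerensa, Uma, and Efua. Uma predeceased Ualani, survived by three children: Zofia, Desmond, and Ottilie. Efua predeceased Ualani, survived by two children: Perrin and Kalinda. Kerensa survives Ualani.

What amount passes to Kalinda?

The entire 1,845,000 passes to the descendants.
That amount (1,845,000) is divided at the children's generation into 3 shares of 615,000. Kerensa takes 615,000. The 2 shares of the deceased (Uma and Efua) are combined into a pool of 1,230,000.
That pool (1,230,000) is divided at the grandchildren's generation equally among Zofia, Desmond, Ottilie, Perrin, and Kalinda: 246,000 each.

Kalinda receives 246,000.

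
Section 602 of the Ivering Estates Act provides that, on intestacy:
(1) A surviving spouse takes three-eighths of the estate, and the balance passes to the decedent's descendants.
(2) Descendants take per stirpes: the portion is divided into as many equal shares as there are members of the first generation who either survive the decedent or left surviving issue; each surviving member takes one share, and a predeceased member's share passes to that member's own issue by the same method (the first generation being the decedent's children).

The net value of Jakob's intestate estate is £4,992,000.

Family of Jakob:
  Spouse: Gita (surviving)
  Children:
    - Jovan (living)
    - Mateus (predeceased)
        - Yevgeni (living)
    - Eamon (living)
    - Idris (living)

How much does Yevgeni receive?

Yevgeni receives £780,000.

Gita takes three-eighths of £4,992,000 = £1,872,000. The remaining £3,120,000 passes to the descendants.
The descendants' portion (£3,120,000) is divided into 4 shares of £780,000: Jovan, Eamon, and Idris each take £780,000; Mateus's £780,000 share passes to Mateus's issue.
Mateus's share (£780,000) passes entirely to Yevgeni.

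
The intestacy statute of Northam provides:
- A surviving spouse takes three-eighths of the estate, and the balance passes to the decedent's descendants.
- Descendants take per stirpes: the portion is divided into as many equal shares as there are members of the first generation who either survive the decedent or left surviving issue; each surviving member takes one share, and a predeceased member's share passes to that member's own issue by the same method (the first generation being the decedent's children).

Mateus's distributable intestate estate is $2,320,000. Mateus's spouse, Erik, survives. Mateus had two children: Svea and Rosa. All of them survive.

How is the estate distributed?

Erik: $870,000; Svea: $725,000; Rosa: $725,000

Erik takes three-eighths of $2,320,000 = $870,000. The remaining $1,450,000 passes to the descendants.
The descendants' portion ($1,450,000) is divided into 2 shares of $725,000: Svea and Rosa each take $725,000.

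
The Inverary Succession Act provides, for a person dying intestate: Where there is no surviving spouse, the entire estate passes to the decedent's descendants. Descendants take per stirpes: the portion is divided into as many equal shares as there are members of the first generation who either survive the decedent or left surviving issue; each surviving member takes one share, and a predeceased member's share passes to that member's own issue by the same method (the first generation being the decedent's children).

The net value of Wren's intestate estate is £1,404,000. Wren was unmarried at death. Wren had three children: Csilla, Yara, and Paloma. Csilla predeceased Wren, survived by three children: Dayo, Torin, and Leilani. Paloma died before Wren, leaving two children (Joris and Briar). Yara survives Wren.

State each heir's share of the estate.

The entire £1,404,000 passes to the descendants.
That amount (£1,404,000) is divided into 3 shares of £468,000: Yara takes £468,000; Csilla's £468,000 share passes to Csilla's issue; Paloma's £468,000 share passes to Paloma's issue.
Csilla's share (£468,000) is divided into 3 shares of £156,000: Dayo, Torin, and Leilani each take £156,000.
Paloma's share (£468,000) is divided into 2 shares of £234,000: Joris and Briar each take £234,000.

Dayo: £156,000; Torin: £156,000; Leilani: £156,000; Yara: £468,000; Joris: £234,000; Briar: £234,000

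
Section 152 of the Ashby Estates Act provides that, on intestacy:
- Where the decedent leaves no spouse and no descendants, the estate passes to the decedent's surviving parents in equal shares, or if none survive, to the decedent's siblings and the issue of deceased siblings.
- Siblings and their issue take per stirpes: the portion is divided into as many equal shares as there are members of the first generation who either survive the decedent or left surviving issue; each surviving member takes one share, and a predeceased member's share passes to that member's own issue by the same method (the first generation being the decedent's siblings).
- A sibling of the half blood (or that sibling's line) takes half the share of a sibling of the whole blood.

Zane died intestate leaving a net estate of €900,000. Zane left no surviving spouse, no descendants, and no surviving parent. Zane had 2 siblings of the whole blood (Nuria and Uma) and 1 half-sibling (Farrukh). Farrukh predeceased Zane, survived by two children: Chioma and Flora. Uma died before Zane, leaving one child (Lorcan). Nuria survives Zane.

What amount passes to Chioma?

Chioma receives €90,000.

The entire €900,000 passes to the siblings and their issue.
Counting each half-blood sibling's line as half a unit, there are 5/2 units in €900,000, so one unit is €360,000. Whole-blood lines (Nuria and Uma) take €360,000 each; half-blood lines (Farrukh) take €180,000 each.
Farrukh's share (€180,000) is divided into 2 shares of €90,000: Chioma and Flora each take €90,000.
Uma's share (€360,000) passes entirely to Lorcan.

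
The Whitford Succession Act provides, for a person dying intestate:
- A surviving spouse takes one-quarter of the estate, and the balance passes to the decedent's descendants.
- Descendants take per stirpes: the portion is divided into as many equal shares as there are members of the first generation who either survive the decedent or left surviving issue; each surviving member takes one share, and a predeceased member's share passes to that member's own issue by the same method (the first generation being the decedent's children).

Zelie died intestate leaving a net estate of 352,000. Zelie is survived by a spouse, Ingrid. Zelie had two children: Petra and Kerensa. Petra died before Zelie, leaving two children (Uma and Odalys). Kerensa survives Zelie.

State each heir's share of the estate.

Ingrid takes one-quarter of 352,000 = 88,000. The remaining 264,000 passes to the descendants.
The descendants' portion (264,000) is divided into 2 shares of 132,000: Kerensa takes 132,000; Petra's 132,000 share passes to Petra's issue.
Petra's share (132,000) is divided into 2 shares of 66,000: Uma and Odalys each take 66,000.

Ingrid: 88,000; Uma: 66,000; Odalys: 66,000; Kerensa: 132,000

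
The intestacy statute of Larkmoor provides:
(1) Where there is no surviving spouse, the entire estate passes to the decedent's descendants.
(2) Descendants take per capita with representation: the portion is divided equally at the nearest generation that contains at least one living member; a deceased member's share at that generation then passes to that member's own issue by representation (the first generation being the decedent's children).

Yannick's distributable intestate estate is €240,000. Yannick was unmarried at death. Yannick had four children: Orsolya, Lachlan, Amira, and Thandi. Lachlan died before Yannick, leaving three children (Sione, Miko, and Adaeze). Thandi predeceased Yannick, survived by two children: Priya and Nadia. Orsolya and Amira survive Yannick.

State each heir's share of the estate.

Orsolya: €60,000; Sione: €20,000; Miko: €20,000; Adaeze: €20,000; Amira: €60,000; Priya: €30,000; Nadia: €30,000

The entire €240,000 passes to the descendants.
That amount (€240,000) is divided into 4 shares of €60,000: Orsolya and Amira each take €60,000; Lachlan's €60,000 share passes to Lachlan's issue; Thandi's €60,000 share passes to Thandi's issue.
Lachlan's share (€60,000) is divided into 3 shares of €20,000: Sione, Miko, and Adaeze each take €20,000.
Thandi's share (€60,000) is divided into 2 shares of €30,000: Priya and Nadia each take €30,000.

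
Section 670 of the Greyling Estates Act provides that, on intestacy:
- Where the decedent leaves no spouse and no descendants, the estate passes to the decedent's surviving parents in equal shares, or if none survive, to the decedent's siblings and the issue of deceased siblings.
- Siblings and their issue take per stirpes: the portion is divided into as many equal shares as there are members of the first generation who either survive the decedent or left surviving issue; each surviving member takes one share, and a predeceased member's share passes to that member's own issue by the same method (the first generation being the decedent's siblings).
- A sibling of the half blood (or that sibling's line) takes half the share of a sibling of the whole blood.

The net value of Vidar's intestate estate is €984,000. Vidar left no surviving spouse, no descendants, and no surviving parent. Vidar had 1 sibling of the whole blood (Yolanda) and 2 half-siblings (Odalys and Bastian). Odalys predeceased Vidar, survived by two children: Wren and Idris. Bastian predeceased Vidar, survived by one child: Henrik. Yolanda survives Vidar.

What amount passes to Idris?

Idris receives €123,000.

The entire €984,000 passes to the siblings and their issue.
Counting each half-blood sibling's line as half a unit, there are 2 units in €984,000, so one unit is €492,000. Whole-blood lines (Yolanda) take €492,000 each; half-blood lines (Odalys and Bastian) take €246,000 each.
Odalys's share (€246,000) is divided into 2 shares of €123,000: Wren and Idris each take €123,000.
Bastian's share (€246,000) passes entirely to Henrik.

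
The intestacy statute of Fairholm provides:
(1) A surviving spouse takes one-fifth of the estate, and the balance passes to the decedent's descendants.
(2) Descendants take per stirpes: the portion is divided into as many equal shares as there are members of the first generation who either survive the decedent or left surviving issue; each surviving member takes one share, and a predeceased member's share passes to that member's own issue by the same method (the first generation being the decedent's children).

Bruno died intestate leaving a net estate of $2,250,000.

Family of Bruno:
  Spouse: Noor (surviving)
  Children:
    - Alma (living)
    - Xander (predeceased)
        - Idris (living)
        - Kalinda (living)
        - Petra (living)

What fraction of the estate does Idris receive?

Noor takes one-fifth of $2,250,000 = $450,000. The remaining $1,800,000 passes to the descendants.
The descendants' portion ($1,800,000) is divided into 2 shares of $900,000: Alma takes $900,000; Xander's $900,000 share passes to Xander's issue.
Xander's share ($900,000) is divided into 3 shares of $300,000: Idris, Kalinda, and Petra each take $300,000.

Idris receives 2/15 of the estate.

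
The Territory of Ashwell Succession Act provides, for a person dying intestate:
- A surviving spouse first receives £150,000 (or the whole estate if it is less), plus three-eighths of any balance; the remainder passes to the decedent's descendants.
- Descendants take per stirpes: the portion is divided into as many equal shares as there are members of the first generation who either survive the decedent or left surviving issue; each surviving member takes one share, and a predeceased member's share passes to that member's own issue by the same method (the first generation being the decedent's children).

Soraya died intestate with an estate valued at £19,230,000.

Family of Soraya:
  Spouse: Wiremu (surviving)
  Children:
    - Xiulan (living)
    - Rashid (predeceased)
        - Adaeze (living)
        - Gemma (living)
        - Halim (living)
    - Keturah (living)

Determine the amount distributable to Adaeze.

Wiremu first takes £150,000, leaving a balance of £19,080,000. Wiremu then takes three-eighths of the balance (£7,155,000), for a total of £7,305,000. The remaining £11,925,000 passes to the descendants.
The descendants' portion (£11,925,000) is divided into 3 shares of £3,975,000: Xiulan and Keturah each take £3,975,000; Rashid's £3,975,000 share passes to Rashid's issue.
Rashid's share (£3,975,000) is divided into 3 shares of £1,325,000: Adaeze, Gemma, and Halim each take £1,325,000.

Adaeze receives £1,325,000.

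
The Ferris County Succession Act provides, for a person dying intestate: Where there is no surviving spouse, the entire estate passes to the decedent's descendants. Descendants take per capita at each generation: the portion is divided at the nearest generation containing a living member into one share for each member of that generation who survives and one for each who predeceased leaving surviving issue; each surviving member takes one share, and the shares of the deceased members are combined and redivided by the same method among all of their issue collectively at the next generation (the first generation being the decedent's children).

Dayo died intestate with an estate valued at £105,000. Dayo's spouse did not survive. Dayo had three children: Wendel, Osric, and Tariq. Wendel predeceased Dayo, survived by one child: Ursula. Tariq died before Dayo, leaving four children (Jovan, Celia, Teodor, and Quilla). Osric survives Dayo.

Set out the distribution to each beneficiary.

The entire £105,000 passes to the descendants.
That amount (£105,000) is divided at the children's generation into 3 shares of £35,000. Osric takes £35,000. The 2 shares of the deceased (Wendel and Tariq) are combined into a pool of £70,000.
That pool (£70,000) is divided at the grandchildren's generation equally among Ursula, Jovan, Celia, Teodor, and Quilla: £14,000 each.

Ursula: £14,000; Osric: £35,000; Jovan: £14,000; Celia: £14,000; Teodor: £14,000; Quilla: £14,000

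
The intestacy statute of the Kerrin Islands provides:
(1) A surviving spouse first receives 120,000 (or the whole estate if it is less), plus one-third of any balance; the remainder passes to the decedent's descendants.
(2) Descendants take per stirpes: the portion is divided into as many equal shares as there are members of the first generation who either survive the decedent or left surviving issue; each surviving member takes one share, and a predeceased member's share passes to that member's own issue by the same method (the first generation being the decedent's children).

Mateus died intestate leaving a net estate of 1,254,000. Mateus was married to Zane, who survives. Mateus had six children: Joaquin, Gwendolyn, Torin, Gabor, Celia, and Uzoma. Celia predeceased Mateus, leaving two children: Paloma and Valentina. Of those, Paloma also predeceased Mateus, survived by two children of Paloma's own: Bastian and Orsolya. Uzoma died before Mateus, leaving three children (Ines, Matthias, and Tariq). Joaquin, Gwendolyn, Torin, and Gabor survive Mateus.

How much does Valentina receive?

Zane first takes 120,000, leaving a balance of 1,134,000. Zane then takes one-third of the balance (378,000), for a total of 498,000. The remaining 756,000 passes to the descendants.
The descendants' portion (756,000) is divided into 6 shares of 126,000: Joaquin, Gwendolyn, Torin, and Gabor each take 126,000; Celia's 126,000 share passes to Celia's issue; Uzoma's 126,000 share passes to Uzoma's issue.
Celia's share (126,000) is divided into 2 shares of 63,000: Valentina takes 63,000; Paloma's 63,000 share passes to Paloma's issue.
Paloma's share (63,000) is divided into 2 shares of 31,500: Bastian and Orsolya each take 31,500.
Uzoma's share (126,000) is divided into 3 shares of 42,000: Ines, Matthias, and Tariq each take 42,000.

Valentina receives 63,000.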